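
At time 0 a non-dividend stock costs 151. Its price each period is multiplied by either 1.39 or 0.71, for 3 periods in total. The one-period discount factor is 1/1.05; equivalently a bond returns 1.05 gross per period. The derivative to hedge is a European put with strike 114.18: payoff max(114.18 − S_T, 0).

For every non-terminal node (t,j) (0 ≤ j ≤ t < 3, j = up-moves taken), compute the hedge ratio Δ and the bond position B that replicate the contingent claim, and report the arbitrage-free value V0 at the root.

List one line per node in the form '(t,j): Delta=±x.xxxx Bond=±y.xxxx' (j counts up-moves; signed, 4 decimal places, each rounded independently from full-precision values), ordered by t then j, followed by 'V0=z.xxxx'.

Under the risk-neutral measure, an up-move has probability p* = (R−d)/(u−d) = 0.5000 and values discount at R = 1.05.
At expiry t=3: V(3,0)=60.1354, V(3,1)=8.3745, V(3,2)=0.0000, V(3,3)=0.0000
(2,0): S=76.1191. Δ = (V_up−V_dn)/(S_up−S_dn) = (8.3745−60.1354)/(105.8055−54.0446) = -1.0000. V = [p*·8.3745 + (1−p*)·60.1354]/1.05 = 32.6238. B = V − Δ·S = 108.7429.
(2,1): S=149.0219. Δ = (V_up−V_dn)/(S_up−S_dn) = (0.0000−8.3745)/(207.1404−105.8055) = -0.0826. V = [p*·0.0000 + (1−p*)·8.3745]/1.05 = 3.9878. B = V − Δ·S = 16.3032.
(2,2): S=291.7471. Δ = (V_up−V_dn)/(S_up−S_dn) = (0.0000−0.0000)/(405.5285−207.1404) = 0.0000. V = [p*·0.0000 + (1−p*)·0.0000]/1.05 = 0.0000. B = V − Δ·S = 0.0000.
(1,0): S=107.2100. Δ = (V_up−V_dn)/(S_up−S_dn) = (3.9878−32.6238)/(149.0219−76.1191) = -0.3928. V = [p*·3.9878 + (1−p*)·32.6238]/1.05 = 17.4341. B = V − Δ·S = 59.5457.
(1,1): S=209.8900. Δ = (V_up−V_dn)/(S_up−S_dn) = (0.0000−3.9878)/(291.7471−149.0219) = -0.0279. V = [p*·0.0000 + (1−p*)·3.9878]/1.05 = 1.8990. B = V − Δ·S = 7.7634.
(0,0): S=151.0000. Δ = (V_up−V_dn)/(S_up−S_dn) = (1.8990−17.4341)/(209.8900−107.2100) = -0.1513. V = [p*·1.8990 + (1−p*)·17.4341]/1.05 = 9.2062. B = V − Δ·S = 32.0520.
Root portfolio cost Δ·151+B reproduces V0=9.2062.

(0,0): Delta=-0.1513 Bond=32.0520
(1,0): Delta=-0.3928 Bond=59.5457
(1,1): Delta=-0.0279 Bond=7.7634
(2,0): Delta=-1.0000 Bond=108.7429
(2,1): Delta=-0.0826 Bond=16.3032
(2,2): Delta=0.0000 Bond=0.0000
V0=9.2062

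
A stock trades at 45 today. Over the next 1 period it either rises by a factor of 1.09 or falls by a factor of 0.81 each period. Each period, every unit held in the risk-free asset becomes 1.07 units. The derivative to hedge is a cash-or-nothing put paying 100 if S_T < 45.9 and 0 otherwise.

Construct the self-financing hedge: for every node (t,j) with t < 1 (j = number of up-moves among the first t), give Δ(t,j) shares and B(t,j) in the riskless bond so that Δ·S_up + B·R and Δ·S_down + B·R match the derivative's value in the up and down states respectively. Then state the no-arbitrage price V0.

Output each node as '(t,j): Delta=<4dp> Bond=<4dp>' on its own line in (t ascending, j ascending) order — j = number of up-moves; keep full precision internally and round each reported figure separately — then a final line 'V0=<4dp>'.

Risk-neutral probability p* = (R−d)/(u−d) = (1.07−0.81)/(1.09−0.81) = 0.9286.
Payoff layer (t=1): V(1,0)=100.0000, V(1,1)=0.0000
Node (0,0) S=45.0000: V=(p*·0.0000+(1−p*)·100.0000)/1.07=6.6756; Δ=(0.0000−100.0000)/(49.0500−36.4500)=-7.9365; B=V−Δ·S=363.8184
Root portfolio cost Δ·45+B reproduces V0=6.6756.

(0,0): Delta=-7.9365 Bond=363.8184
V0=6.6756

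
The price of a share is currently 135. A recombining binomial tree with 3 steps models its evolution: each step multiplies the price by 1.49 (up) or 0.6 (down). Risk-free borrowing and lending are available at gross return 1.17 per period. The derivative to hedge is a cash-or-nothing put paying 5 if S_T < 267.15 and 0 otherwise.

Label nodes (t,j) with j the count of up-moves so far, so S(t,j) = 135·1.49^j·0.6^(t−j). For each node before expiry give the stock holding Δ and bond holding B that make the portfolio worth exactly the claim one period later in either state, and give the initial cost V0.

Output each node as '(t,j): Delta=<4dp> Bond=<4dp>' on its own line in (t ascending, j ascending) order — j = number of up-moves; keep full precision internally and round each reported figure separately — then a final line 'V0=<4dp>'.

(0,0): Delta=-0.0125 Bond=3.9851
(1,0): Delta=0.0000 Bond=3.6526
(1,1): Delta=-0.0153 Bond=5.2296
(2,0): Delta=0.0000 Bond=4.2735
(2,1): Delta=0.0000 Bond=4.2735
(2,2): Delta=-0.0187 Bond=7.1545
V0=2.3018

No-arbitrage ⇒ martingale measure with p* = (R−d)/(u−d) = 0.6404.
Terminal values V(3,·): V(3,0)=5.0000, V(3,1)=5.0000, V(3,2)=5.0000, V(3,3)=0.0000
(2,0): S=48.6000. Δ = (V_up−V_dn)/(S_up−S_dn) = (5.0000−5.0000)/(72.4140−29.1600) = 0.0000. V = [p*·5.0000 + (1−p*)·5.0000]/1.17 = 4.2735. B = V − Δ·S = 4.2735.
(2,1): S=120.6900. Δ = (V_up−V_dn)/(S_up−S_dn) = (5.0000−5.0000)/(179.8281−72.4140) = 0.0000. V = [p*·5.0000 + (1−p*)·5.0000]/1.17 = 4.2735. B = V − Δ·S = 4.2735.
(2,2): S=299.7135. Δ = (V_up−V_dn)/(S_up−S_dn) = (0.0000−5.0000)/(446.5731−179.8281) = -0.0187. V = [p*·0.0000 + (1−p*)·5.0000]/1.17 = 1.5365. B = V − Δ·S = 7.1545.
(1,0): S=81.0000. Δ = (V_up−V_dn)/(S_up−S_dn) = (4.2735−4.2735)/(120.6900−48.6000) = 0.0000. V = [p*·4.2735 + (1−p*)·4.2735]/1.17 = 3.6526. B = V − Δ·S = 3.6526.
(1,1): S=201.1500. Δ = (V_up−V_dn)/(S_up−S_dn) = (1.5365−4.2735)/(299.7135−120.6900) = -0.0153. V = [p*·1.5365 + (1−p*)·4.2735]/1.17 = 2.1544. B = V − Δ·S = 5.2296.
(0,0): S=135.0000. Δ = (V_up−V_dn)/(S_up−S_dn) = (2.1544−3.6526)/(201.1500−81.0000) = -0.0125. V = [p*·2.1544 + (1−p*)·3.6526]/1.17 = 2.3018. B = V − Δ·S = 3.9851.
Root portfolio cost Δ·135+B reproduces V0=2.3018.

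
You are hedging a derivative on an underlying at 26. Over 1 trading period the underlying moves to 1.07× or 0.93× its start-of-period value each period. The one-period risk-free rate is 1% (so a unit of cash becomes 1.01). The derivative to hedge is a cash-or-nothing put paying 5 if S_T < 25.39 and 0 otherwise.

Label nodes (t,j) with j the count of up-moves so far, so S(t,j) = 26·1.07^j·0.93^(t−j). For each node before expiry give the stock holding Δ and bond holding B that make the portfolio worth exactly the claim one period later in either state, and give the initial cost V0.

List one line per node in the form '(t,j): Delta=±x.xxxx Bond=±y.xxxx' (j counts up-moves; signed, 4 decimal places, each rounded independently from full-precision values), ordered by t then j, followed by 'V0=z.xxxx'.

(0,0): Delta=-1.3736 Bond=37.8359
V0=2.1216

No-arbitrage ⇒ martingale measure with p* = (R−d)/(u−d) = 0.5714.
At expiry t=1: V(1,0)=5.0000, V(1,1)=0.0000
(0,0): S=26.0000. Δ = (V_up−V_dn)/(S_up−S_dn) = (0.0000−5.0000)/(27.8200−24.1800) = -1.3736. V = [p*·0.0000 + (1−p*)·5.0000]/1.01 = 2.1216. B = V − Δ·S = 37.8359.
Each (Δ,B) replicates both successor values, so the strategy is self-financing and V0 is arbitrage-free.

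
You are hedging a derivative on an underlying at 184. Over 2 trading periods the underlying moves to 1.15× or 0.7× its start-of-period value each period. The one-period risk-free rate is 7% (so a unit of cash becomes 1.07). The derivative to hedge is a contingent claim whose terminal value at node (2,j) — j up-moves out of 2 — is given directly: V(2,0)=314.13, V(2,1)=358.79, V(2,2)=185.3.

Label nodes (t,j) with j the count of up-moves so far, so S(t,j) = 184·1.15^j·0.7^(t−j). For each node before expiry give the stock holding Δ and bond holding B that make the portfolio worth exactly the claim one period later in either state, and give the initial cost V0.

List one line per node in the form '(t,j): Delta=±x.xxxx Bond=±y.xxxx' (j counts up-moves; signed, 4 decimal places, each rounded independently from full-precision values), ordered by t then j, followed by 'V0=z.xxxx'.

Under the risk-neutral measure, an up-move has probability p* = (R−d)/(u−d) = 0.8222 and values discount at R = 1.07.
Terminal values V(2,·): V(2,0)=314.1300, V(2,1)=358.7900, V(2,2)=185.3000
Node (1,0) S=128.8000: V=(p*·358.7900+(1−p*)·314.1300)/1.07=327.8976; Δ=(358.7900−314.1300)/(148.1200−90.1600)=0.7705; B=V−Δ·S=228.6532
Node (1,1) S=211.6000: V=(p*·185.3000+(1−p*)·358.7900)/1.07=202.0025; Δ=(185.3000−358.7900)/(243.3400−148.1200)=-1.8220; B=V−Δ·S=587.5358
Node (0,0) S=184.0000: V=(p*·202.0025+(1−p*)·327.8976)/1.07=209.7045; Δ=(202.0025−327.8976)/(211.6000−128.8000)=-1.5205; B=V−Δ·S=489.4715
The time-0 hedge costs 209.7045, which is the no-arbitrage price.

(0,0): Delta=-1.5205 Bond=489.4715
(1,0): Delta=0.7705 Bond=228.6532
(1,1): Delta=-1.8220 Bond=587.5358
V0=209.7045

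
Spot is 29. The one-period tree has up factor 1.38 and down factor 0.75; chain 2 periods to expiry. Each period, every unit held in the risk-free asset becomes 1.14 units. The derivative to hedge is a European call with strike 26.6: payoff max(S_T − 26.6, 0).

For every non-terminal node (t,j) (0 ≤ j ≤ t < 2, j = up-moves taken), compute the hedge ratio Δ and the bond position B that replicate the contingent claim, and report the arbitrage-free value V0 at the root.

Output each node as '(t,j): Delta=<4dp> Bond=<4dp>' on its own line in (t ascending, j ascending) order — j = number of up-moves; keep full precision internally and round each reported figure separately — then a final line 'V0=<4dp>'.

Risk-neutral probability p* = (R−d)/(u−d) = (1.14−0.75)/(1.38−0.75) = 0.6190.
At expiry t=2: V(2,0)=0.0000, V(2,1)=3.4150, V(2,2)=28.6276
Node (1,0) S=21.7500: V=(p*·3.4150+(1−p*)·0.0000)/1.14=1.8544; Δ=(3.4150−0.0000)/(30.0150−16.3125)=0.2492; B=V−Δ·S=-3.5662
Node (1,1) S=40.0200: V=(p*·28.6276+(1−p*)·3.4150)/1.14=16.6867; Δ=(28.6276−3.4150)/(55.2276−30.0150)=1.0000; B=V−Δ·S=-23.3333
Node (0,0) S=29.0000: V=(p*·16.6867+(1−p*)·1.8544)/1.14=9.6810; Δ=(16.6867−1.8544)/(40.0200−21.7500)=0.8118; B=V−Δ·S=-13.8623
Check: Δ(0,0)·S0 + B(0,0) = 9.6810 = V0.

(0,0): Delta=0.8118 Bond=-13.8623
(1,0): Delta=0.2492 Bond=-3.5662
(1,1): Delta=1.0000 Bond=-23.3333
V0=9.6810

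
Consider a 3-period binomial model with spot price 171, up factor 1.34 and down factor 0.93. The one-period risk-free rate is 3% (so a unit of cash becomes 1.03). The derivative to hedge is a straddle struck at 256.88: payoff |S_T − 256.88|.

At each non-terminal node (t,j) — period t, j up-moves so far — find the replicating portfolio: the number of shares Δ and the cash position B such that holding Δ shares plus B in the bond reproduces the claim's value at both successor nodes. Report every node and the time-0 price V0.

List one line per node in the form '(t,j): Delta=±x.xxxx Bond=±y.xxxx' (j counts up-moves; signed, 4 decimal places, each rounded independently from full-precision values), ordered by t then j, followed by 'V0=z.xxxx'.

(0,0): Delta=-0.5143 Bond=163.2053
(1,0): Delta=-0.7917 Bond=212.2277
(1,1): Delta=0.0827 Bond=31.3102
(2,0): Delta=-1.0000 Bond=249.3981
(2,1): Delta=-0.3436 Bond=123.1036
(2,2): Delta=1.0000 Bond=-249.3981
V0=75.2680

The replicating-portfolio and risk-neutral prices coincide; use p* = (1.03−0.93)/(1.34−0.93) = 0.2439 for the latter.
Payoff layer (t=3): V(3,0)=119.3350, V(3,1)=58.6968, V(3,2)=28.6743, V(3,3)=154.5638
Node (2,0) S=147.8979: V=(p*·58.6968+(1−p*)·119.3350)/1.03=101.5002; Δ=(58.6968−119.3350)/(198.1832−137.5450)=-1.0000; B=V−Δ·S=249.3981
Node (2,1) S=213.1002: V=(p*·28.6743+(1−p*)·58.6968)/1.03=49.8779; Δ=(28.6743−58.6968)/(285.5543−198.1832)=-0.3436; B=V−Δ·S=123.1036
Node (2,2) S=307.0476: V=(p*·154.5638+(1−p*)·28.6743)/1.03=57.6495; Δ=(154.5638−28.6743)/(411.4438−285.5543)=1.0000; B=V−Δ·S=-249.3981
Node (1,0) S=159.0300: V=(p*·49.8779+(1−p*)·101.5002)/1.03=86.3198; Δ=(49.8779−101.5002)/(213.1002−147.8979)=-0.7917; B=V−Δ·S=212.2277
Node (1,1) S=229.1400: V=(p*·57.6495+(1−p*)·49.8779)/1.03=50.2655; Δ=(57.6495−49.8779)/(307.0476−213.1002)=0.0827; B=V−Δ·S=31.3102
Node (0,0) S=171.0000: V=(p*·50.2655+(1−p*)·86.3198)/1.03=75.2680; Δ=(50.2655−86.3198)/(229.1400−159.0300)=-0.5143; B=V−Δ·S=163.2053
Each (Δ,B) replicates both successor values, so the strategy is self-financing and V0 is arbitrage-free.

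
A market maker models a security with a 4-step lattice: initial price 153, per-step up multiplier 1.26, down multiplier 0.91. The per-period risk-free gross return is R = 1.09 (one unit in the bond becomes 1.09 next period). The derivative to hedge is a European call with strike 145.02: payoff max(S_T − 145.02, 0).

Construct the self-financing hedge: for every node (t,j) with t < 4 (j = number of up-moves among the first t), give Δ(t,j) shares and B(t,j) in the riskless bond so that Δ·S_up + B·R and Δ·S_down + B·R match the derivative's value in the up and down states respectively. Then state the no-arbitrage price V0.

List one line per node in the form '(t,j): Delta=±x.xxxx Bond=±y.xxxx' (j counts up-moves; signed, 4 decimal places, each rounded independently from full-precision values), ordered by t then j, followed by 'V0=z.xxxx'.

Under the risk-neutral measure, an up-move has probability p* = (R−d)/(u−d) = 0.5143 and values discount at R = 1.09.
Terminal values V(4,·): V(4,0)=0.0000, V(4,1)=0.2534, V(4,2)=56.1278, V(4,3)=133.4924, V(4,4)=240.6125
  t=3,j=0: stock 115.2964 → up 145.2734 (V=0.2534), down 104.9197 (V=0.0000). Price 0.1196; hedge Δ=0.0063, bond B=-0.6045.
  t=3,j=1: stock 159.6411 → up 201.1478 (V=56.1278), down 145.2734 (V=0.2534). Price 26.5952; hedge Δ=1.0000, bond B=-133.0459.
  t=3,j=2: stock 221.0415 → up 278.5124 (V=133.4924), down 201.1478 (V=56.1278). Price 87.9957; hedge Δ=1.0000, bond B=-133.0459.
  t=3,j=3: stock 306.0575 → up 385.6325 (V=240.6125), down 278.5124 (V=133.4924). Price 173.0117; hedge Δ=1.0000, bond B=-133.0459.
  t=2,j=0: stock 126.6993 → up 159.6411 (V=26.5952), down 115.2964 (V=0.1196). Price 12.6015; hedge Δ=0.5970, bond B=-63.0433.
  t=2,j=1: stock 175.4298 → up 221.0415 (V=87.9957), down 159.6411 (V=26.5952). Price 53.3694; hedge Δ=1.0000, bond B=-122.0604.
  t=2,j=2: stock 242.9028 → up 306.0575 (V=173.0117), down 221.0415 (V=87.9957). Price 120.8424; hedge Δ=1.0000, bond B=-122.0604.
  t=1,j=0: stock 139.2300 → up 175.4298 (V=53.3694), down 126.6993 (V=12.6015). Price 30.7962; hedge Δ=0.8366, bond B=-85.6835.
  t=1,j=1: stock 192.7800 → up 242.9028 (V=120.8424), down 175.4298 (V=53.3694). Price 80.7980; hedge Δ=1.0000, bond B=-111.9820.
  t=0,j=0: stock 153.0000 → up 192.7800 (V=80.7980), down 139.2300 (V=30.7962). Price 51.8453; hedge Δ=0.9337, bond B=-91.0169.
Root portfolio cost Δ·153+B reproduces V0=51.8453.

(0,0): Delta=0.9337 Bond=-91.0169
(1,0): Delta=0.8366 Bond=-85.6835
(1,1): Delta=1.0000 Bond=-111.9820
(2,0): Delta=0.5970 Bond=-63.0433
(2,1): Delta=1.0000 Bond=-122.0604
(2,2): Delta=1.0000 Bond=-122.0604
(3,0): Delta=0.0063 Bond=-0.6045
(3,1): Delta=1.0000 Bond=-133.0459
(3,2): Delta=1.0000 Bond=-133.0459
(3,3): Delta=1.0000 Bond=-133.0459
V0=51.8453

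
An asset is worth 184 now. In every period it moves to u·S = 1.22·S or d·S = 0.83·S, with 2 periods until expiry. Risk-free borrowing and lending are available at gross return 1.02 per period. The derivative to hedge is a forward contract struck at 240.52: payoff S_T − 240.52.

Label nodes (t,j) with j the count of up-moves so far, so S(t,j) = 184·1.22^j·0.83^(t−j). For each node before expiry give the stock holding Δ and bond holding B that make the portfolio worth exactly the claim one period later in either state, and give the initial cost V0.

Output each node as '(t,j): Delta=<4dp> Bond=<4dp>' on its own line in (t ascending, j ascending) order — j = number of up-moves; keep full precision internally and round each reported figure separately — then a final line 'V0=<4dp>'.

No-arbitrage ⇒ martingale measure with p* = (R−d)/(u−d) = 0.4872.
Payoff layer (t=2): V(2,0)=-113.7624, V(2,1)=-54.2016, V(2,2)=33.3456
  t=1,j=0: stock 152.7200 → up 186.3184 (V=-54.2016), down 126.7576 (V=-113.7624). Price -83.0839; hedge Δ=1.0000, bond B=-235.8039.
  t=1,j=1: stock 224.4800 → up 273.8656 (V=33.3456), down 186.3184 (V=-54.2016). Price -11.3239; hedge Δ=1.0000, bond B=-235.8039.
  t=0,j=0: stock 184.0000 → up 224.4800 (V=-11.3239), down 152.7200 (V=-83.0839). Price -47.1803; hedge Δ=1.0000, bond B=-231.1803.
Root portfolio cost Δ·184+B reproduces V0=-47.1803.

(0,0): Delta=1.0000 Bond=-231.1803
(1,0): Delta=1.0000 Bond=-235.8039
(1,1): Delta=1.0000 Bond=-235.8039
V0=-47.1803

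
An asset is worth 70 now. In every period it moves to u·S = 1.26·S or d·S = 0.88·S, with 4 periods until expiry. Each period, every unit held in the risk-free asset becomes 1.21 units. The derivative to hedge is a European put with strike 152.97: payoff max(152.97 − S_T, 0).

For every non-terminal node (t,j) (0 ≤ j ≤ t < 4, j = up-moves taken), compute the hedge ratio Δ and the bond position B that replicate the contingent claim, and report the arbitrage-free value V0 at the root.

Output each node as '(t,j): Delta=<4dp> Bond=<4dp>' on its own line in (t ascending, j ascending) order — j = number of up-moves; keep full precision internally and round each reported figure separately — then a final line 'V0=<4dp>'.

The replicating-portfolio and risk-neutral prices coincide; use p* = (1.21−0.88)/(1.26−0.88) = 0.8684 for the latter.
Terminal values V(4,·): V(4,0)=110.9913, V(4,1)=92.8642, V(4,2)=66.9094, V(4,3)=29.7468, V(4,4)=0.0000
(3,0): S=47.7030. Δ = (V_up−V_dn)/(S_up−S_dn) = (92.8642−110.9913)/(60.1058−41.9787) = -1.0000. V = [p*·92.8642 + (1−p*)·110.9913]/1.21 = 78.7184. B = V − Δ·S = 126.4215.
(3,1): S=68.3021. Δ = (V_up−V_dn)/(S_up−S_dn) = (66.9094−92.8642)/(86.0606−60.1058) = -1.0000. V = [p*·66.9094 + (1−p*)·92.8642]/1.21 = 58.1194. B = V − Δ·S = 126.4215.
(3,2): S=97.7962. Δ = (V_up−V_dn)/(S_up−S_dn) = (29.7468−66.9094)/(123.2232−86.0606) = -1.0000. V = [p*·29.7468 + (1−p*)·66.9094]/1.21 = 28.6253. B = V − Δ·S = 126.4215.
(3,3): S=140.0263. Δ = (V_up−V_dn)/(S_up−S_dn) = (0.0000−29.7468)/(176.4332−123.2232) = -0.5590. V = [p*·0.0000 + (1−p*)·29.7468]/1.21 = 3.2348. B = V − Δ·S = 81.5159.
(2,0): S=54.2080. Δ = (V_up−V_dn)/(S_up−S_dn) = (58.1194−78.7184)/(68.3021−47.7030) = -1.0000. V = [p*·58.1194 + (1−p*)·78.7184]/1.21 = 50.2726. B = V − Δ·S = 104.4806.
(2,1): S=77.6160. Δ = (V_up−V_dn)/(S_up−S_dn) = (28.6253−58.1194)/(97.7962−68.3021) = -1.0000. V = [p*·28.6253 + (1−p*)·58.1194]/1.21 = 26.8646. B = V − Δ·S = 104.4806.
(2,2): S=111.1320. Δ = (V_up−V_dn)/(S_up−S_dn) = (3.2348−28.6253)/(140.0263−97.7962) = -0.6012. V = [p*·3.2348 + (1−p*)·28.6253]/1.21 = 5.4344. B = V − Δ·S = 72.2517.
(1,0): S=61.6000. Δ = (V_up−V_dn)/(S_up−S_dn) = (26.8646−50.2726)/(77.6160−54.2080) = -1.0000. V = [p*·26.8646 + (1−p*)·50.2726]/1.21 = 24.7476. B = V − Δ·S = 86.3476.
(1,1): S=88.2000. Δ = (V_up−V_dn)/(S_up−S_dn) = (5.4344−26.8646)/(111.1320−77.6160) = -0.6394. V = [p*·5.4344 + (1−p*)·26.8646]/1.21 = 6.8216. B = V − Δ·S = 63.2168.
(0,0): S=70.0000. Δ = (V_up−V_dn)/(S_up−S_dn) = (6.8216−24.7476)/(88.2000−61.6000) = -0.6739. V = [p*·6.8216 + (1−p*)·24.7476]/1.21 = 7.5870. B = V − Δ·S = 54.7606.
Check: Δ(0,0)·S0 + B(0,0) = 7.5870 = V0.

(0,0): Delta=-0.6739 Bond=54.7606
(1,0): Delta=-1.0000 Bond=86.3476
(1,1): Delta=-0.6394 Bond=63.2168
(2,0): Delta=-1.0000 Bond=104.4806
(2,1): Delta=-1.0000 Bond=104.4806
(2,2): Delta=-0.6012 Bond=72.2517
(3,0): Delta=-1.0000 Bond=126.4215
(3,1): Delta=-1.0000 Bond=126.4215
(3,2): Delta=-1.0000 Bond=126.4215
(3,3): Delta=-0.5590 Bond=81.5159
V0=7.5870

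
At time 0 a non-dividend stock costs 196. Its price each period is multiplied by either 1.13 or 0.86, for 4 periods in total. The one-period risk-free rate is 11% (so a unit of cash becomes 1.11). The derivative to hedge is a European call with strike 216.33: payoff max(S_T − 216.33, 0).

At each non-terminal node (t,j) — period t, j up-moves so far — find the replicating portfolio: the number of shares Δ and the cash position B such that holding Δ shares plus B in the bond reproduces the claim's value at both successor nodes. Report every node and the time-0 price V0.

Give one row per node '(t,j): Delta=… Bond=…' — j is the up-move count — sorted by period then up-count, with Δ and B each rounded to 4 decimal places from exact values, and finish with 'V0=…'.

(0,0): Delta=0.9083 Bond=-123.8707
(1,0): Delta=0.4110 Bond=-53.6814
(1,1): Delta=0.9386 Bond=-144.2017
(2,0): Delta=0.0000 Bond=0.0000
(2,1): Delta=0.4361 Bond=-64.3532
(2,2): Delta=0.9692 Bond=-167.7207
(3,0): Delta=0.0000 Bond=0.0000
(3,1): Delta=0.0000 Bond=0.0000
(3,2): Delta=0.4626 Bond=-77.1467
(3,3): Delta=1.0000 Bond=-194.8919
V0=54.1543

The replicating-portfolio and risk-neutral prices coincide; use p* = (1.11−0.86)/(1.13−0.86) = 0.9259 for the latter.
Payoff layer (t=4): V(4,0)=0.0000, V(4,1)=0.0000, V(4,2)=0.0000, V(4,3)=26.8847, V(4,4)=103.2428
Node (3,0) S=124.6670: V=(p*·0.0000+(1−p*)·0.0000)/1.11=0.0000; Δ=(0.0000−0.0000)/(140.8737−107.2136)=0.0000; B=V−Δ·S=0.0000
Node (3,1) S=163.8066: V=(p*·0.0000+(1−p*)·0.0000)/1.11=0.0000; Δ=(0.0000−0.0000)/(185.1015−140.8737)=0.0000; B=V−Δ·S=0.0000
Node (3,2) S=215.2343: V=(p*·26.8847+(1−p*)·0.0000)/1.11=22.4264; Δ=(26.8847−0.0000)/(243.2147−185.1015)=0.4626; B=V−Δ·S=-77.1467
Node (3,3) S=282.8078: V=(p*·103.2428+(1−p*)·26.8847)/1.11=87.9159; Δ=(103.2428−26.8847)/(319.5728−243.2147)=1.0000; B=V−Δ·S=-194.8919
Node (2,0) S=144.9616: V=(p*·0.0000+(1−p*)·0.0000)/1.11=0.0000; Δ=(0.0000−0.0000)/(163.8066−124.6670)=0.0000; B=V−Δ·S=0.0000
Node (2,1) S=190.4728: V=(p*·22.4264+(1−p*)·0.0000)/1.11=18.7073; Δ=(22.4264−0.0000)/(215.2343−163.8066)=0.4361; B=V−Δ·S=-64.3532
Node (2,2) S=250.2724: V=(p*·87.9159+(1−p*)·22.4264)/1.11=74.8332; Δ=(87.9159−22.4264)/(282.8078−215.2343)=0.9692; B=V−Δ·S=-167.7207
Node (1,0) S=168.5600: V=(p*·18.7073+(1−p*)·0.0000)/1.11=15.6051; Δ=(18.7073−0.0000)/(190.4728−144.9616)=0.4110; B=V−Δ·S=-53.6814
Node (1,1) S=221.4800: V=(p*·74.8332+(1−p*)·18.7073)/1.11=63.6718; Δ=(74.8332−18.7073)/(250.2724−190.4728)=0.9386; B=V−Δ·S=-144.2017
Node (0,0) S=196.0000: V=(p*·63.6718+(1−p*)·15.6051)/1.11=54.1543; Δ=(63.6718−15.6051)/(221.4800−168.5600)=0.9083; B=V−Δ·S=-123.8707
The time-0 hedge costs 54.1543, which is the no-arbitrage price.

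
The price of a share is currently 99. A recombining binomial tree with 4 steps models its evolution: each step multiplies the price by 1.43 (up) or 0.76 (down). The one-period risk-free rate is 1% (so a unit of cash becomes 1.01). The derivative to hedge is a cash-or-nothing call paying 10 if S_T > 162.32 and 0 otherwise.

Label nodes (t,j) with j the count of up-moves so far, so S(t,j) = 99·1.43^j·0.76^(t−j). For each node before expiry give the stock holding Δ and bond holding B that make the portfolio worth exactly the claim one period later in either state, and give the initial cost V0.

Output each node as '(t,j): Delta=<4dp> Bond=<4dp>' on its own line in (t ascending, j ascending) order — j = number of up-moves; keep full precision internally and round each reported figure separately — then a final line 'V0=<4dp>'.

(0,0): Delta=0.0383 Bond=-2.3549
(1,0): Delta=0.0271 Bond=-1.5329
(1,1): Delta=0.0483 Bond=-3.7991
(2,0): Delta=0.0000 Bond=0.0000
(2,1): Delta=0.0512 Bond=-4.1492
(2,2): Delta=0.0458 Bond=-3.3128
(3,0): Delta=0.0000 Bond=0.0000
(3,1): Delta=0.0000 Bond=0.0000
(3,2): Delta=0.0970 Bond=-11.2310
(3,3): Delta=0.0000 Bond=9.9010
V0=1.4381

No-arbitrage ⇒ martingale measure with p* = (R−d)/(u−d) = 0.3731.
At expiry t=4: V(4,0)=0.0000, V(4,1)=0.0000, V(4,2)=0.0000, V(4,3)=10.0000, V(4,4)=10.0000
(3,0): S=43.4586. Δ = (V_up−V_dn)/(S_up−S_dn) = (0.0000−0.0000)/(62.1458−33.0286) = 0.0000. V = [p*·0.0000 + (1−p*)·0.0000]/1.01 = 0.0000. B = V − Δ·S = 0.0000.
(3,1): S=81.7708. Δ = (V_up−V_dn)/(S_up−S_dn) = (0.0000−0.0000)/(116.9323−62.1458) = 0.0000. V = [p*·0.0000 + (1−p*)·0.0000]/1.01 = 0.0000. B = V − Δ·S = 0.0000.
(3,2): S=153.8583. Δ = (V_up−V_dn)/(S_up−S_dn) = (10.0000−0.0000)/(220.0173−116.9323) = 0.0970. V = [p*·10.0000 + (1−p*)·0.0000]/1.01 = 3.6944. B = V − Δ·S = -11.2310.
(3,3): S=289.4965. Δ = (V_up−V_dn)/(S_up−S_dn) = (10.0000−10.0000)/(413.9800−220.0173) = 0.0000. V = [p*·10.0000 + (1−p*)·10.0000]/1.01 = 9.9010. B = V − Δ·S = 9.9010.
(2,0): S=57.1824. Δ = (V_up−V_dn)/(S_up−S_dn) = (0.0000−0.0000)/(81.7708−43.4586) = 0.0000. V = [p*·0.0000 + (1−p*)·0.0000]/1.01 = 0.0000. B = V − Δ·S = 0.0000.
(2,1): S=107.5932. Δ = (V_up−V_dn)/(S_up−S_dn) = (3.6944−0.0000)/(153.8583−81.7708) = 0.0512. V = [p*·3.6944 + (1−p*)·0.0000]/1.01 = 1.3649. B = V − Δ·S = -4.1492.
(2,2): S=202.4451. Δ = (V_up−V_dn)/(S_up−S_dn) = (9.9010−3.6944)/(289.4965−153.8583) = 0.0458. V = [p*·9.9010 + (1−p*)·3.6944]/1.01 = 5.9508. B = V − Δ·S = -3.3128.
(1,0): S=75.2400. Δ = (V_up−V_dn)/(S_up−S_dn) = (1.3649−0.0000)/(107.5932−57.1824) = 0.0271. V = [p*·1.3649 + (1−p*)·0.0000]/1.01 = 0.5042. B = V − Δ·S = -1.5329.
(1,1): S=141.5700. Δ = (V_up−V_dn)/(S_up−S_dn) = (5.9508−1.3649)/(202.4451−107.5932) = 0.0483. V = [p*·5.9508 + (1−p*)·1.3649]/1.01 = 3.0456. B = V − Δ·S = -3.7991.
(0,0): S=99.0000. Δ = (V_up−V_dn)/(S_up−S_dn) = (3.0456−0.5042)/(141.5700−75.2400) = 0.0383. V = [p*·3.0456 + (1−p*)·0.5042]/1.01 = 1.4381. B = V − Δ·S = -2.3549.
Check: Δ(0,0)·S0 + B(0,0) = 1.4381 = V0.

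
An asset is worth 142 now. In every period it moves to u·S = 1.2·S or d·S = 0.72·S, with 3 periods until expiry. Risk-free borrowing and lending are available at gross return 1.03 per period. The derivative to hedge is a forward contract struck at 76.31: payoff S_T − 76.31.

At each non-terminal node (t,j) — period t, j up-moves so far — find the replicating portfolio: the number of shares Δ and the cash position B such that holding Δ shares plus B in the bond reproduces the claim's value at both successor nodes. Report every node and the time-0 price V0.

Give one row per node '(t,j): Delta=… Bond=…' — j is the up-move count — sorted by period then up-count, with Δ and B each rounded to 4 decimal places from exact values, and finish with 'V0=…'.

Since d<R<u, set p* = (R−d)/(u−d) = 0.6458; price each node as the discounted p*-expectation of its children.
Terminal payoffs: V(3,0)=-23.3088, V(3,1)=12.0254, V(3,2)=70.9156, V(3,3)=169.0660
(2,0): S=73.6128. Δ = (V_up−V_dn)/(S_up−S_dn) = (12.0254−-23.3088)/(88.3354−53.0012) = 1.0000. V = [p*·12.0254 + (1−p*)·-23.3088]/1.03 = -0.4746. B = V − Δ·S = -74.0874.
(2,1): S=122.6880. Δ = (V_up−V_dn)/(S_up−S_dn) = (70.9156−12.0254)/(147.2256−88.3354) = 1.0000. V = [p*·70.9156 + (1−p*)·12.0254]/1.03 = 48.6006. B = V − Δ·S = -74.0874.
(2,2): S=204.4800. Δ = (V_up−V_dn)/(S_up−S_dn) = (169.0660−70.9156)/(245.3760−147.2256) = 1.0000. V = [p*·169.0660 + (1−p*)·70.9156]/1.03 = 130.3926. B = V − Δ·S = -74.0874.
(1,0): S=102.2400. Δ = (V_up−V_dn)/(S_up−S_dn) = (48.6006−-0.4746)/(122.6880−73.6128) = 1.0000. V = [p*·48.6006 + (1−p*)·-0.4746]/1.03 = 30.3105. B = V − Δ·S = -71.9295.
(1,1): S=170.4000. Δ = (V_up−V_dn)/(S_up−S_dn) = (130.3926−48.6006)/(204.4800−122.6880) = 1.0000. V = [p*·130.3926 + (1−p*)·48.6006]/1.03 = 98.4705. B = V − Δ·S = -71.9295.
(0,0): S=142.0000. Δ = (V_up−V_dn)/(S_up−S_dn) = (98.4705−30.3105)/(170.4000−102.2400) = 1.0000. V = [p*·98.4705 + (1−p*)·30.3105]/1.03 = 72.1655. B = V − Δ·S = -69.8345.
Each (Δ,B) replicates both successor values, so the strategy is self-financing and V0 is arbitrage-free.

(0,0): Delta=1.0000 Bond=-69.8345
(1,0): Delta=1.0000 Bond=-71.9295
(1,1): Delta=1.0000 Bond=-71.9295
(2,0): Delta=1.0000 Bond=-74.0874
(2,1): Delta=1.0000 Bond=-74.0874
(2,2): Delta=1.0000 Bond=-74.0874
V0=72.1655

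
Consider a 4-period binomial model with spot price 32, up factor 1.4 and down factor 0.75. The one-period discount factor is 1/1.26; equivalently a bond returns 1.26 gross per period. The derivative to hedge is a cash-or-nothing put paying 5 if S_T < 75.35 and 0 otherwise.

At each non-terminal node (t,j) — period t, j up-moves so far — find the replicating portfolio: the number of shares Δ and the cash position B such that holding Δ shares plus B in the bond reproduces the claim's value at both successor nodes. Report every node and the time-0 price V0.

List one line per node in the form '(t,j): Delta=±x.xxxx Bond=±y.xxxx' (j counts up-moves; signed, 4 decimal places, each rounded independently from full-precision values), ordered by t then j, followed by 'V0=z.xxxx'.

The replicating-portfolio and risk-neutral prices coincide; use p* = (1.26−0.75)/(1.4−0.75) = 0.7846 for the latter.
At expiry t=4: V(4,0)=5.0000, V(4,1)=5.0000, V(4,2)=5.0000, V(4,3)=5.0000, V(4,4)=0.0000
(3,0): S=13.5000. Δ = (V_up−V_dn)/(S_up−S_dn) = (5.0000−5.0000)/(18.9000−10.1250) = 0.0000. V = [p*·5.0000 + (1−p*)·5.0000]/1.26 = 3.9683. B = V − Δ·S = 3.9683.
(3,1): S=25.2000. Δ = (V_up−V_dn)/(S_up−S_dn) = (5.0000−5.0000)/(35.2800−18.9000) = 0.0000. V = [p*·5.0000 + (1−p*)·5.0000]/1.26 = 3.9683. B = V − Δ·S = 3.9683.
(3,2): S=47.0400. Δ = (V_up−V_dn)/(S_up−S_dn) = (5.0000−5.0000)/(65.8560−35.2800) = 0.0000. V = [p*·5.0000 + (1−p*)·5.0000]/1.26 = 3.9683. B = V − Δ·S = 3.9683.
(3,3): S=87.8080. Δ = (V_up−V_dn)/(S_up−S_dn) = (0.0000−5.0000)/(122.9312−65.8560) = -0.0876. V = [p*·0.0000 + (1−p*)·5.0000]/1.26 = 0.8547. B = V − Δ·S = 8.5470.
(2,0): S=18.0000. Δ = (V_up−V_dn)/(S_up−S_dn) = (3.9683−3.9683)/(25.2000−13.5000) = 0.0000. V = [p*·3.9683 + (1−p*)·3.9683]/1.26 = 3.1494. B = V − Δ·S = 3.1494.
(2,1): S=33.6000. Δ = (V_up−V_dn)/(S_up−S_dn) = (3.9683−3.9683)/(47.0400−25.2000) = 0.0000. V = [p*·3.9683 + (1−p*)·3.9683]/1.26 = 3.1494. B = V − Δ·S = 3.1494.
(2,2): S=62.7200. Δ = (V_up−V_dn)/(S_up−S_dn) = (0.8547−3.9683)/(87.8080−47.0400) = -0.0764. V = [p*·0.8547 + (1−p*)·3.9683]/1.26 = 1.2106. B = V − Δ·S = 6.0006.
(1,0): S=24.0000. Δ = (V_up−V_dn)/(S_up−S_dn) = (3.1494−3.1494)/(33.6000−18.0000) = 0.0000. V = [p*·3.1494 + (1−p*)·3.1494]/1.26 = 2.4995. B = V − Δ·S = 2.4995.
(1,1): S=44.8000. Δ = (V_up−V_dn)/(S_up−S_dn) = (1.2106−3.1494)/(62.7200−33.6000) = -0.0666. V = [p*·1.2106 + (1−p*)·3.1494]/1.26 = 1.2922. B = V − Δ·S = 4.2750.
(0,0): S=32.0000. Δ = (V_up−V_dn)/(S_up−S_dn) = (1.2922−2.4995)/(44.8000−24.0000) = -0.0580. V = [p*·1.2922 + (1−p*)·2.4995]/1.26 = 1.2319. B = V − Δ·S = 3.0894.
Check: Δ(0,0)·S0 + B(0,0) = 1.2319 = V0.

(0,0): Delta=-0.0580 Bond=3.0894
(1,0): Delta=0.0000 Bond=2.4995
(1,1): Delta=-0.0666 Bond=4.2750
(2,0): Delta=0.0000 Bond=3.1494
(2,1): Delta=0.0000 Bond=3.1494
(2,2): Delta=-0.0764 Bond=6.0006
(3,0): Delta=0.0000 Bond=3.9683
(3,1): Delta=0.0000 Bond=3.9683
(3,2): Delta=0.0000 Bond=3.9683
(3,3): Delta=-0.0876 Bond=8.5470
V0=1.2319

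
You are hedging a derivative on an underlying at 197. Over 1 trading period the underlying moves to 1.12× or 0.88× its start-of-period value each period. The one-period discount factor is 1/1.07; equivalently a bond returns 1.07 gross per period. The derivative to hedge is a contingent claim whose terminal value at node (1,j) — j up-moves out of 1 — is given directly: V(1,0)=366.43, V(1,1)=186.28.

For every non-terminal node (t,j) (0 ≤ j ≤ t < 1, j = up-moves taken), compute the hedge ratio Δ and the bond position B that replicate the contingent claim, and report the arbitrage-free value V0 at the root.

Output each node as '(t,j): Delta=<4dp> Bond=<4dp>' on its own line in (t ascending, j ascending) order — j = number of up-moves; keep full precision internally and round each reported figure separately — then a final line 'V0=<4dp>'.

The replicating-portfolio and risk-neutral prices coincide; use p* = (1.07−0.88)/(1.12−0.88) = 0.7917 for the latter.
Terminal values V(1,·): V(1,0)=366.4300, V(1,1)=186.2800
(0,0): S=197.0000. Δ = (V_up−V_dn)/(S_up−S_dn) = (186.2800−366.4300)/(220.6400−173.3600) = -3.8103. V = [p*·186.2800 + (1−p*)·366.4300]/1.07 = 209.1694. B = V − Δ·S = 959.7944.
Each (Δ,B) replicates both successor values, so the strategy is self-financing and V0 is arbitrage-free.

(0,0): Delta=-3.8103 Bond=959.7944
V0=209.1694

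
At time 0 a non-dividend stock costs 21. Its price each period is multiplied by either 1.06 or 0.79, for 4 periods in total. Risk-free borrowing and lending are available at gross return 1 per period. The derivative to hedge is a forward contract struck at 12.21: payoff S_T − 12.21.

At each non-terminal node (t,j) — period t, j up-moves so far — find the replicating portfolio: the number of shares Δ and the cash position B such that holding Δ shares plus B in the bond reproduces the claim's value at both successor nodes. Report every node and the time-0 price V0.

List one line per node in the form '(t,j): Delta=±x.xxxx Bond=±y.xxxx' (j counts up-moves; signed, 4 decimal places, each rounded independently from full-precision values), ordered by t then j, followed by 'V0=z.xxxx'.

Under the risk-neutral measure, an up-move has probability p* = (R−d)/(u−d) = 0.7778 and values discount at R = 1.
Terminal values V(4,·): V(4,0)=-4.0305, V(4,1)=-1.2350, V(4,2)=2.5160, V(4,3)=7.5490, V(4,4)=14.3020
  t=3,j=0: stock 10.3538 → up 10.9750 (V=-1.2350), down 8.1795 (V=-4.0305). Price -1.8562; hedge Δ=1.0000, bond B=-12.2100.
  t=3,j=1: stock 13.8925 → up 14.7260 (V=2.5160), down 10.9750 (V=-1.2350). Price 1.6825; hedge Δ=1.0000, bond B=-12.2100.
  t=3,j=2: stock 18.6405 → up 19.7590 (V=7.5490), down 14.7260 (V=2.5160). Price 6.4305; hedge Δ=1.0000, bond B=-12.2100.
  t=3,j=3: stock 25.0113 → up 26.5120 (V=14.3020), down 19.7590 (V=7.5490). Price 12.8013; hedge Δ=1.0000, bond B=-12.2100.
  t=2,j=0: stock 13.1061 → up 13.8925 (V=1.6825), down 10.3538 (V=-1.8562). Price 0.8961; hedge Δ=1.0000, bond B=-12.2100.
  t=2,j=1: stock 17.5854 → up 18.6405 (V=6.4305), down 13.8925 (V=1.6825). Price 5.3754; hedge Δ=1.0000, bond B=-12.2100.
  t=2,j=2: stock 23.5956 → up 25.0113 (V=12.8013), down 18.6405 (V=6.4305). Price 11.3856; hedge Δ=1.0000, bond B=-12.2100.
  t=1,j=0: stock 16.5900 → up 17.5854 (V=5.3754), down 13.1061 (V=0.8961). Price 4.3800; hedge Δ=1.0000, bond B=-12.2100.
  t=1,j=1: stock 22.2600 → up 23.5956 (V=11.3856), down 17.5854 (V=5.3754). Price 10.0500; hedge Δ=1.0000, bond B=-12.2100.
  t=0,j=0: stock 21.0000 → up 22.2600 (V=10.0500), down 16.5900 (V=4.3800). Price 8.7900; hedge Δ=1.0000, bond B=-12.2100.
The time-0 hedge costs 8.7900, which is the no-arbitrage price.

(0,0): Delta=1.0000 Bond=-12.2100
(1,0): Delta=1.0000 Bond=-12.2100
(1,1): Delta=1.0000 Bond=-12.2100
(2,0): Delta=1.0000 Bond=-12.2100
(2,1): Delta=1.0000 Bond=-12.2100
(2,2): Delta=1.0000 Bond=-12.2100
(3,0): Delta=1.0000 Bond=-12.2100
(3,1): Delta=1.0000 Bond=-12.2100
(3,2): Delta=1.0000 Bond=-12.2100
(3,3): Delta=1.0000 Bond=-12.2100
V0=8.7900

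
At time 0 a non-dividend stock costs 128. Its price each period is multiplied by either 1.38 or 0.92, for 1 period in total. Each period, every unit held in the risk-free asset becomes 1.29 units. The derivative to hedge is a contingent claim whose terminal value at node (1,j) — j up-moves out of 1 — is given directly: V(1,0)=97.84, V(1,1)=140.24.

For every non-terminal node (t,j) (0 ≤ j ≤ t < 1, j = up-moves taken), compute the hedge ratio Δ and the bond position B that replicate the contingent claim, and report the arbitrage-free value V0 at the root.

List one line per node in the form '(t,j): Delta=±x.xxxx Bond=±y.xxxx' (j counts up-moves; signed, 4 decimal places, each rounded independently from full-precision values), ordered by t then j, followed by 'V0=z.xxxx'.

(0,0): Delta=0.7201 Bond=10.1085
V0=102.2824

Since d<R<u, set p* = (R−d)/(u−d) = 0.8043; price each node as the discounted p*-expectation of its children.
Terminal values V(1,·): V(1,0)=97.8400, V(1,1)=140.2400
(0,0): S=128.0000. Δ = (V_up−V_dn)/(S_up−S_dn) = (140.2400−97.8400)/(176.6400−117.7600) = 0.7201. V = [p*·140.2400 + (1−p*)·97.8400]/1.29 = 102.2824. B = V − Δ·S = 10.1085.
Self-financing check: at every node Δ·S+B equals the discounted successor values.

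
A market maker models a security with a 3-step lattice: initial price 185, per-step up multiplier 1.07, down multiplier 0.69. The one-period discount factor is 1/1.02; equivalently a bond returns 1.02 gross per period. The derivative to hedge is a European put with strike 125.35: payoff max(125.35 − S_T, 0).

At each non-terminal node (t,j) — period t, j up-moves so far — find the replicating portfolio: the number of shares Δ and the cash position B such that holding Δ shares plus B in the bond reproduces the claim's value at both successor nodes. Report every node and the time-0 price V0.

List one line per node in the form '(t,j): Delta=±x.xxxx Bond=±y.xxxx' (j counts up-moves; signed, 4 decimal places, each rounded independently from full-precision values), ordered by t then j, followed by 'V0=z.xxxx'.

(0,0): Delta=-0.1051 Bond=20.9071
(1,0): Delta=-0.6350 Bond=88.9626
(1,1): Delta=-0.0533 Bond=11.0772
(2,0): Delta=-1.0000 Bond=122.8922
(2,1): Delta=-0.5993 Bond=85.8706
(2,2): Delta=0.0000 Bond=0.0000
V0=1.4607

The replicating-portfolio and risk-neutral prices coincide; use p* = (1.02−0.69)/(1.07−0.69) = 0.8684 for the latter.
Terminal values V(3,·): V(3,0)=64.5758, V(3,1)=31.1060, V(3,2)=0.0000, V(3,3)=0.0000
  t=2,j=0: stock 88.0785 → up 94.2440 (V=31.1060), down 60.7742 (V=64.5758). Price 34.8137; hedge Δ=-1.0000, bond B=122.8922.
  t=2,j=1: stock 136.5855 → up 146.1465 (V=0.0000), down 94.2440 (V=31.1060). Price 4.0126; hedge Δ=-0.5993, bond B=85.8706.
  t=2,j=2: stock 211.8065 → up 226.6330 (V=0.0000), down 146.1465 (V=0.0000). Price 0.0000; hedge Δ=0.0000, bond B=0.0000.
  t=1,j=0: stock 127.6500 → up 136.5855 (V=4.0126), down 88.0785 (V=34.8137). Price 7.9073; hedge Δ=-0.6350, bond B=88.9626.
  t=1,j=1: stock 197.9500 → up 211.8065 (V=0.0000), down 136.5855 (V=4.0126). Price 0.5176; hedge Δ=-0.0533, bond B=11.0772.
  t=0,j=0: stock 185.0000 → up 197.9500 (V=0.5176), down 127.6500 (V=7.9073). Price 1.4607; hedge Δ=-0.1051, bond B=20.9071.
Check: Δ(0,0)·S0 + B(0,0) = 1.4607 = V0.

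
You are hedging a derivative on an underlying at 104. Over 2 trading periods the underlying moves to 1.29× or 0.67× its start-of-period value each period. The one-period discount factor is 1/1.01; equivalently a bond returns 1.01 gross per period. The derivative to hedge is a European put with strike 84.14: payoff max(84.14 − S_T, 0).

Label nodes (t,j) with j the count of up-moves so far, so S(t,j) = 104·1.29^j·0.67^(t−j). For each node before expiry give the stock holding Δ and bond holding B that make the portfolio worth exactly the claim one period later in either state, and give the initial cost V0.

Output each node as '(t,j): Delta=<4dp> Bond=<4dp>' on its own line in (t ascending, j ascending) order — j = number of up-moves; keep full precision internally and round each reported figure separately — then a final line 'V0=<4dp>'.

(0,0): Delta=-0.2597 Bond=34.5004
(1,0): Delta=-0.8670 Bond=77.1577
(1,1): Delta=0.0000 Bond=0.0000
V0=7.4885

Under the risk-neutral measure, an up-move has probability p* = (R−d)/(u−d) = 0.5484 and values discount at R = 1.01.
Payoff layer (t=2): V(2,0)=37.4544, V(2,1)=0.0000, V(2,2)=0.0000
  t=1,j=0: stock 69.6800 → up 89.8872 (V=0.0000), down 46.6856 (V=37.4544). Price 16.7474; hedge Δ=-0.8670, bond B=77.1577.
  t=1,j=1: stock 134.1600 → up 173.0664 (V=0.0000), down 89.8872 (V=0.0000). Price 0.0000; hedge Δ=0.0000, bond B=0.0000.
  t=0,j=0: stock 104.0000 → up 134.1600 (V=0.0000), down 69.6800 (V=16.7474). Price 7.4885; hedge Δ=-0.2597, bond B=34.5004.
Root portfolio cost Δ·104+B reproduces V0=7.4885.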